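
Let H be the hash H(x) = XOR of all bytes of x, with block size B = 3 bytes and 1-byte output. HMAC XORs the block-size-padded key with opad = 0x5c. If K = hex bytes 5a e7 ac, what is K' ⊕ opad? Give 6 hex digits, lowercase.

06bbf0

Key hex bytes 5a e7 ac is exactly B = 3 bytes: K' = 5a e7 ac.
XOR each byte with 0x5c: 5a⊕5c=06, e7⊕5c=bb, ac⊕5c=f0.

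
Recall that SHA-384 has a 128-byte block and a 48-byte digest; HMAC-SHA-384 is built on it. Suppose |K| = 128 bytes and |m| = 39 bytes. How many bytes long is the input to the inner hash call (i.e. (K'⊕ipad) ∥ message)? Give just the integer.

167

Key is 128 ≤ 128 bytes, zero-padded: |K'| = 128.
Inner input = (K'⊕ipad) ∥ m → 128 + 39 = 167 bytes.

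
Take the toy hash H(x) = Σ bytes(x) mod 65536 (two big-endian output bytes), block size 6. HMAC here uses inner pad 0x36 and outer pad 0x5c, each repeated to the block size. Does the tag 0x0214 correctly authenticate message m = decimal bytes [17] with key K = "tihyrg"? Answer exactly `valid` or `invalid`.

valid

Key "tihyrg" = 74 69 68 79 72 67 is exactly B = 6 bytes: K' = 74 69 68 79 72 67.
K' ⊕ ipad = 42 5f 5e 4f 44 51; K' ⊕ opad = 28 35 34 25 2e 3b.
Inner hash: sum = 66+95+94+79+68+81+17 = 500 → 01 f4.
Outer hash (recomputed tag): sum = 40+53+52+37+46+59+1+244 = 532 → 02 14.
Recomputed tag = 0214; claimed = 0214 → match.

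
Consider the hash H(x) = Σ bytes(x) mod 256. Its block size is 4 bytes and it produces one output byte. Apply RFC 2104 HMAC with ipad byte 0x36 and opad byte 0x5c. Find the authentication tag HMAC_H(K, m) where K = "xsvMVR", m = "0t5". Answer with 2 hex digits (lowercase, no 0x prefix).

Key "xsvMVR" = 78 73 76 4d 56 52 is 6 bytes > B = 4, so hash it first: H(key) = 56, then zero-pad to 4 bytes: K' = 56 00 00 00.
K' ⊕ ipad = 60 36 36 36.  K' ⊕ opad = 0a 5c 5c 5c.
Inner input = (K'⊕ipad) ∥ m = 60 36 36 36 ∥ 30 74 35.
Inner hash: sum = 96+54+54+54+48+116+53 = 475; mod 256 = 219 → db.
Outer input = (K'⊕opad) ∥ inner = 0a 5c 5c 5c ∥ db.
Outer hash (tag): sum = 10+92+92+92+219 = 505; mod 256 = 249 → f9.

f9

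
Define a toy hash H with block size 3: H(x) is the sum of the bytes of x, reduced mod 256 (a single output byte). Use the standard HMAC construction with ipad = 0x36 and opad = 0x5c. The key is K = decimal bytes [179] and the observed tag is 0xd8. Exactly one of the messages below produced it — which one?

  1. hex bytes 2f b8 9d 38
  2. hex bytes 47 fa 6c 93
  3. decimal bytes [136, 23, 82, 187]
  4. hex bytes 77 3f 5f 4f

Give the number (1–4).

Key decimal bytes [179] = b3 is 1 byte ≤ B = 3; zero-pad to 3 bytes: K' = b3 00 00.
K' ⊕ ipad = 85 36 36; K' ⊕ opad = ef 5c 5c.
m1: inner = H(85 36 36 2f b8 9d 38) = ad; tag = H(ef 5c 5c ad) = 54
m2: inner = H(85 36 36 47 fa 6c 93) = 31; tag = H(ef 5c 5c 31) = d8 ← matches
m3: inner = H(85 36 36 88 17 52 bb) = 9d; tag = H(ef 5c 5c 9d) = 44
m4: inner = H(85 36 36 77 3f 5f 4f) = 55; tag = H(ef 5c 5c 55) = fc

2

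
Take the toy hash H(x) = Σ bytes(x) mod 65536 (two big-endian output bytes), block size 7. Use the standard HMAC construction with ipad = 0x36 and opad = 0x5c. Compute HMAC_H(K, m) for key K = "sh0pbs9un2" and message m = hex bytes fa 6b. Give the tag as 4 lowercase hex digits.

0340

Key "sh0pbs9un2" = 73 68 30 70 62 73 39 75 6e 32 is 10 bytes > B = 7, so hash it first: H(key) = 03 9e, then zero-pad to 7 bytes: K' = 03 9e 00 00 00 00 00.
K' ⊕ ipad = 35 a8 36 36 36 36 36.  K' ⊕ opad = 5f c2 5c 5c 5c 5c 5c.
Inner input = (K'⊕ipad) ∥ m = 35 a8 36 36 36 36 36 ∥ fa 6b.
Inner hash: sum = 53+168+54+54+54+54+54+250+107 = 848 → 03 50.
Outer input = (K'⊕opad) ∥ inner = 5f c2 5c 5c 5c 5c 5c ∥ 03 50.
Outer hash (tag): sum = 95+194+92+92+92+92+92+3+80 = 832 → 03 40.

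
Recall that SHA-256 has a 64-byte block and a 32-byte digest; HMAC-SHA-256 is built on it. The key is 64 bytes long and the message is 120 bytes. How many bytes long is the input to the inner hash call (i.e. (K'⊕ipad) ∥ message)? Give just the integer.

184

Key is 64 ≤ 64 bytes, zero-padded: |K'| = 64.
Inner input = (K'⊕ipad) ∥ m → 64 + 120 = 184 bytes.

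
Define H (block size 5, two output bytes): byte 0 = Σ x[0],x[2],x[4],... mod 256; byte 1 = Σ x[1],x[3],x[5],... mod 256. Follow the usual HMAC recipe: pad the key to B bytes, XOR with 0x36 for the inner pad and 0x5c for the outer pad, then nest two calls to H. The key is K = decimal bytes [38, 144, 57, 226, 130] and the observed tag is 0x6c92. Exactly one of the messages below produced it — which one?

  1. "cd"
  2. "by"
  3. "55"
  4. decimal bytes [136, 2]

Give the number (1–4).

3

Key decimal bytes [38, 144, 57, 226, 130] = 26 90 39 e2 82 is exactly B = 5 bytes: K' = 26 90 39 e2 82.
K' ⊕ ipad = 10 a6 0f d4 b4; K' ⊕ opad = 7a cc 65 be de.
m1: inner = H(10 a6 0f d4 b4 63 64) = 37 dd; tag = H(7a cc 65 be de 37 dd) = 9ac1
m2: inner = H(10 a6 0f d4 b4 62 79) = 4c dc; tag = H(7a cc 65 be de 4c dc) = 99d6
m3: inner = H(10 a6 0f d4 b4 35 35) = 08 af; tag = H(7a cc 65 be de 08 af) = 6c92 ← matches
m4: inner = H(10 a6 0f d4 b4 88 02) = d5 02; tag = H(7a cc 65 be de d5 02) = bf5f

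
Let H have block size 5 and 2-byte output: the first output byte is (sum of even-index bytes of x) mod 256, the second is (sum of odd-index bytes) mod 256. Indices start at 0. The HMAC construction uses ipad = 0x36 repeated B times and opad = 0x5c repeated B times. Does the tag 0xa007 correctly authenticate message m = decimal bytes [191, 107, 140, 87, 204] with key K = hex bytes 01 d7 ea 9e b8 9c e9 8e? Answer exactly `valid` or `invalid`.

Key hex bytes 01 d7 ea 9e b8 9c e9 8e is 8 bytes > B = 5, so hash it first: H(key) = 8c 9f, then zero-pad to 5 bytes: K' = 8c 9f 00 00 00.
K' ⊕ ipad = ba a9 36 36 36; K' ⊕ opad = d0 c3 5c 5c 5c.
Inner hash: even-index sum = 488 mod 256 = 232; odd-index sum = 758 mod 256 = 246 → e8 f6.
Outer hash (recomputed tag): even-index sum = 638 mod 256 = 126; odd-index sum = 519 mod 256 = 7 → 7e 07.
Recomputed tag = 7e07; claimed = a007 → mismatch.

invalid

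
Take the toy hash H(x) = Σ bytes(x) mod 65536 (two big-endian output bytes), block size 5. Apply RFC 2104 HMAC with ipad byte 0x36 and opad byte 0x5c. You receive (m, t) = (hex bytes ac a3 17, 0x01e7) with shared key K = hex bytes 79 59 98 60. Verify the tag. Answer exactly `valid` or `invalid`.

valid

Key hex bytes 79 59 98 60 is 4 bytes ≤ B = 5; zero-pad to 5 bytes: K' = 79 59 98 60 00.
K' ⊕ ipad = 4f 6f ae 56 36; K' ⊕ opad = 25 05 c4 3c 5c.
Inner hash: sum = 79+111+174+86+54+172+163+23 = 862 → 03 5e.
Outer hash (recomputed tag): sum = 37+5+196+60+92+3+94 = 487 → 01 e7.
Recomputed tag = 01e7; claimed = 01e7 → match.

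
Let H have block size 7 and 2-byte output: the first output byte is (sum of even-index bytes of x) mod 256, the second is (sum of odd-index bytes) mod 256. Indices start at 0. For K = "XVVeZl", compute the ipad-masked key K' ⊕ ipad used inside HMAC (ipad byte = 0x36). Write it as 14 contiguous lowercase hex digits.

Key "XVVeZl" = 58 56 56 65 5a 6c is 6 bytes ≤ B = 7; zero-pad to 7 bytes: K' = 58 56 56 65 5a 6c 00.
XOR each byte with 0x36: 58⊕36=6e, 56⊕36=60, 56⊕36=60, 65⊕36=53, 5a⊕36=6c, 6c⊕36=5a, 00⊕36=36.

6e6060536c5a36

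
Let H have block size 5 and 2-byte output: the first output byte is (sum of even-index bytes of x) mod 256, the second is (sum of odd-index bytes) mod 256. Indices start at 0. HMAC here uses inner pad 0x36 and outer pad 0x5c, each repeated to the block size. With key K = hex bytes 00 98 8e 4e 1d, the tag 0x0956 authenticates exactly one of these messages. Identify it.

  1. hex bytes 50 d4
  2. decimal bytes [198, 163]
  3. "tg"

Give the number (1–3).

3

Key hex bytes 00 98 8e 4e 1d is exactly B = 5 bytes: K' = 00 98 8e 4e 1d.
K' ⊕ ipad = 36 ae b8 78 2b; K' ⊕ opad = 5c c4 d2 12 41.
m1: inner = H(36 ae b8 78 2b 50 d4) = ed 76; tag = H(5c c4 d2 12 41 ed 76) = e5c3
m2: inner = H(36 ae b8 78 2b c6 a3) = bc ec; tag = H(5c c4 d2 12 41 bc ec) = 5b92
m3: inner = H(36 ae b8 78 2b 74 67) = 80 9a; tag = H(5c c4 d2 12 41 80 9a) = 0956 ← matches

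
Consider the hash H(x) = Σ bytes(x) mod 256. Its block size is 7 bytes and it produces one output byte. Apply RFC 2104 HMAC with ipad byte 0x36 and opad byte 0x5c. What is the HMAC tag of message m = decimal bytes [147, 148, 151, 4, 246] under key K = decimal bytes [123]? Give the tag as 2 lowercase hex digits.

Key decimal bytes [123] = 7b is 1 byte ≤ B = 7; zero-pad to 7 bytes: K' = 7b 00 00 00 00 00 00.
K' ⊕ ipad = 4d 36 36 36 36 36 36.  K' ⊕ opad = 27 5c 5c 5c 5c 5c 5c.
Inner input = (K'⊕ipad) ∥ m = 4d 36 36 36 36 36 36 ∥ 93 94 97 04 f6.
Inner hash: sum = 77+54+54+54+54+54+54+147+148+151+4+246 = 1097; mod 256 = 73 → 49.
Outer input = (K'⊕opad) ∥ inner = 27 5c 5c 5c 5c 5c 5c ∥ 49.
Outer hash (tag): sum = 39+92+92+92+92+92+92+73 = 664; mod 256 = 152 → 98.

98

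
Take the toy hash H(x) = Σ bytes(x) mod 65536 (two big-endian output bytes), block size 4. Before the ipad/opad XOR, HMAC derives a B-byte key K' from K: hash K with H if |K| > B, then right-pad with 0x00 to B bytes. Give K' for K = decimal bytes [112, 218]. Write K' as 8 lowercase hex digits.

Key decimal bytes [112, 218] = 70 da is 2 bytes ≤ B = 4; zero-pad to 4 bytes: K' = 70 da 00 00.

70da0000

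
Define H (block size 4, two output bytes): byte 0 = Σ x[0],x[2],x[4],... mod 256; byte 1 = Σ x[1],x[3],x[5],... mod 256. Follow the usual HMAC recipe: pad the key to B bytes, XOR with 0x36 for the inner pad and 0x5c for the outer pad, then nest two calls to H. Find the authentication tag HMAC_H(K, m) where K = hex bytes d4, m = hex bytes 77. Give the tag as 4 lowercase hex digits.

7324

Key hex bytes d4 is 1 byte ≤ B = 4; zero-pad to 4 bytes: K' = d4 00 00 00.
K' ⊕ ipad = e2 36 36 36.  K' ⊕ opad = 88 5c 5c 5c.
Inner input = (K'⊕ipad) ∥ m = e2 36 36 36 ∥ 77.
Inner hash: even-index sum = 399 mod 256 = 143; odd-index sum = 108 mod 256 = 108 → 8f 6c.
Outer input = (K'⊕opad) ∥ inner = 88 5c 5c 5c ∥ 8f 6c.
Outer hash (tag): even-index sum = 371 mod 256 = 115; odd-index sum = 292 mod 256 = 36 → 73 24.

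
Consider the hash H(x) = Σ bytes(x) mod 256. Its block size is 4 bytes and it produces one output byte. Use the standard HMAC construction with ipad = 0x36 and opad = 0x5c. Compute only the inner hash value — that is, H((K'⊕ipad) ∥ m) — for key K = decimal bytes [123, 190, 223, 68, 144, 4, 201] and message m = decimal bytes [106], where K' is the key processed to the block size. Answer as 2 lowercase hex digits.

9b

Key decimal bytes [123, 190, 223, 68, 144, 4, 201] = 7b be df 44 90 04 c9 is 7 bytes > B = 4, so hash it first: H(key) = b9, then zero-pad to 4 bytes: K' = b9 00 00 00.
K' ⊕ ipad = 8f 36 36 36.
Inner input = 8f 36 36 36 ∥ 6a.
Inner hash: sum = 143+54+54+54+106 = 411; mod 256 = 155 → 9b.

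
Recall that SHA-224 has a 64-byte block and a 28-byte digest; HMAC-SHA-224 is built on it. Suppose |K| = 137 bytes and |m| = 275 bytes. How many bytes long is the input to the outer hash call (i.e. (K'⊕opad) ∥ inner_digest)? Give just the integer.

Key is 137 > 64 bytes, so it is hashed to 28 bytes then zero-padded to 64: |K'| = 64.
Outer input = (K'⊕opad) ∥ H(inner) → 64 + 28 = 92 bytes.

92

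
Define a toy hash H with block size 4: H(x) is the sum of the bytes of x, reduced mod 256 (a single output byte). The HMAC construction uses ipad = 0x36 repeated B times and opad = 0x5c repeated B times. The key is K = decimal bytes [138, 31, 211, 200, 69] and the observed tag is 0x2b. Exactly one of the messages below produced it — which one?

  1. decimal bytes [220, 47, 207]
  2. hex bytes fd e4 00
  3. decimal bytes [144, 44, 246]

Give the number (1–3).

Key decimal bytes [138, 31, 211, 200, 69] = 8a 1f d3 c8 45 is 5 bytes > B = 4, so hash it first: H(key) = 89, then zero-pad to 4 bytes: K' = 89 00 00 00.
K' ⊕ ipad = bf 36 36 36; K' ⊕ opad = d5 5c 5c 5c.
m1: inner = H(bf 36 36 36 dc 2f cf) = 3b; tag = H(d5 5c 5c 5c 3b) = 24
m2: inner = H(bf 36 36 36 fd e4 00) = 42; tag = H(d5 5c 5c 5c 42) = 2b ← matches
m3: inner = H(bf 36 36 36 90 2c f6) = 13; tag = H(d5 5c 5c 5c 13) = fc

2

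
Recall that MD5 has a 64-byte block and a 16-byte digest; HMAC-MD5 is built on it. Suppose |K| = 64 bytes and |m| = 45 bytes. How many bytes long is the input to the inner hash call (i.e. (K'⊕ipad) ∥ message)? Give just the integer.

109

Key is 64 ≤ 64 bytes, zero-padded: |K'| = 64.
Inner input = (K'⊕ipad) ∥ m → 64 + 45 = 109 bytes.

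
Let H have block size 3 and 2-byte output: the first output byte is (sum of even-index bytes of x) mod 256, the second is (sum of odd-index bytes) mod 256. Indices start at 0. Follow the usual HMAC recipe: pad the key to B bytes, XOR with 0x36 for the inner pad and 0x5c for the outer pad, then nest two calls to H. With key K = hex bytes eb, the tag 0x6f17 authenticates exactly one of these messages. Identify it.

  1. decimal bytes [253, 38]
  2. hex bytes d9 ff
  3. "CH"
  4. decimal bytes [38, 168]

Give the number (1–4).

Key hex bytes eb is 1 byte ≤ B = 3; zero-pad to 3 bytes: K' = eb 00 00.
K' ⊕ ipad = dd 36 36; K' ⊕ opad = b7 5c 5c.
m1: inner = H(dd 36 36 fd 26) = 39 33; tag = H(b7 5c 5c 39 33) = 4695
m2: inner = H(dd 36 36 d9 ff) = 12 0f; tag = H(b7 5c 5c 12 0f) = 226e
m3: inner = H(dd 36 36 43 48) = 5b 79; tag = H(b7 5c 5c 5b 79) = 8cb7
m4: inner = H(dd 36 36 26 a8) = bb 5c; tag = H(b7 5c 5c bb 5c) = 6f17 ← matches

4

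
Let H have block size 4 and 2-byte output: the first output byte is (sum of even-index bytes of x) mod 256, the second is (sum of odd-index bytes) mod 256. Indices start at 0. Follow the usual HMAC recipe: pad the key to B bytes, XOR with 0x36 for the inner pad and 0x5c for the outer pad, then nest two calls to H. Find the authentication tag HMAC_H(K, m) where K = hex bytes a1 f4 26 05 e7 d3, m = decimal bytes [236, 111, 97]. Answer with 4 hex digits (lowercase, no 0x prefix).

698b

Key hex bytes a1 f4 26 05 e7 d3 is 6 bytes > B = 4, so hash it first: H(key) = ae cc, then zero-pad to 4 bytes: K' = ae cc 00 00.
K' ⊕ ipad = 98 fa 36 36.  K' ⊕ opad = f2 90 5c 5c.
Inner input = (K'⊕ipad) ∥ m = 98 fa 36 36 ∥ ec 6f 61.
Inner hash: even-index sum = 539 mod 256 = 27; odd-index sum = 415 mod 256 = 159 → 1b 9f.
Outer input = (K'⊕opad) ∥ inner = f2 90 5c 5c ∥ 1b 9f.
Outer hash (tag): even-index sum = 361 mod 256 = 105; odd-index sum = 395 mod 256 = 139 → 69 8b.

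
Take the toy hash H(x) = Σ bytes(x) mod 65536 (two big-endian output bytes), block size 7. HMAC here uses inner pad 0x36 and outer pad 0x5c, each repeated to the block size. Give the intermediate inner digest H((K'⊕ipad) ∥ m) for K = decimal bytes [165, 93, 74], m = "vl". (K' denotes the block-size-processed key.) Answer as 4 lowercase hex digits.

Key decimal bytes [165, 93, 74] = a5 5d 4a is 3 bytes ≤ B = 7; zero-pad to 7 bytes: K' = a5 5d 4a 00 00 00 00.
K' ⊕ ipad = 93 6b 7c 36 36 36 36.
Inner input = 93 6b 7c 36 36 36 36 ∥ 76 6c.
Inner hash: sum = 147+107+124+54+54+54+54+118+108 = 820 → 03 34.

0334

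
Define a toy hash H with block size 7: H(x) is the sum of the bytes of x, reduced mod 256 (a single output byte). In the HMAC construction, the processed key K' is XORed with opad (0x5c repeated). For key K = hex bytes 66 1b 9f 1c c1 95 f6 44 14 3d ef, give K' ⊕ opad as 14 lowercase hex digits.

505c5c5c5c5c5c

Key hex bytes 66 1b 9f 1c c1 95 f6 44 14 3d ef is 11 bytes > B = 7, so hash it first: H(key) = 0c, then zero-pad to 7 bytes: K' = 0c 00 00 00 00 00 00.
XOR each byte with 0x5c: 0c⊕5c=50, 00⊕5c=5c, 00⊕5c=5c, 00⊕5c=5c, 00⊕5c=5c, 00⊕5c=5c, 00⊕5c=5c.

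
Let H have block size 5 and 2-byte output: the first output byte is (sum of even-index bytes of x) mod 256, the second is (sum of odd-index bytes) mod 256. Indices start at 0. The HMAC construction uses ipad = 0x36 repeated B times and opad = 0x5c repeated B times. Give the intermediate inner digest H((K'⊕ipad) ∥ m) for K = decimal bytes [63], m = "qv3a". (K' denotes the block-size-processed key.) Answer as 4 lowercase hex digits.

4c10

Key decimal bytes [63] = 3f is 1 byte ≤ B = 5; zero-pad to 5 bytes: K' = 3f 00 00 00 00.
K' ⊕ ipad = 09 36 36 36 36.
Inner input = 09 36 36 36 36 ∥ 71 76 33 61.
Inner hash: even-index sum = 332 mod 256 = 76; odd-index sum = 272 mod 256 = 16 → 4c 10.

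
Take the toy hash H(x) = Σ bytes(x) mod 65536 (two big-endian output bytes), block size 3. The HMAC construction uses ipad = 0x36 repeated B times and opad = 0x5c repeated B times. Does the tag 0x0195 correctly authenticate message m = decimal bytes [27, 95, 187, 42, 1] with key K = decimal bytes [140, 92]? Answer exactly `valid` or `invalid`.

Key decimal bytes [140, 92] = 8c 5c is 2 bytes ≤ B = 3; zero-pad to 3 bytes: K' = 8c 5c 00.
K' ⊕ ipad = ba 6a 36; K' ⊕ opad = d0 00 5c.
Inner hash: sum = 186+106+54+27+95+187+42+1 = 698 → 02 ba.
Outer hash (recomputed tag): sum = 208+0+92+2+186 = 488 → 01 e8.
Recomputed tag = 01e8; claimed = 0195 → mismatch.

invalid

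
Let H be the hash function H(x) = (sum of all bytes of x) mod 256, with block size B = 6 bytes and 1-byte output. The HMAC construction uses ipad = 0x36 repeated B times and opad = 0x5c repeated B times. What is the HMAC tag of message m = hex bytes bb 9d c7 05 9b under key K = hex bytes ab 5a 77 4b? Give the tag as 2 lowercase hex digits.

Key hex bytes ab 5a 77 4b is 4 bytes ≤ B = 6; zero-pad to 6 bytes: K' = ab 5a 77 4b 00 00.
K' ⊕ ipad = 9d 6c 41 7d 36 36.  K' ⊕ opad = f7 06 2b 17 5c 5c.
Inner input = (K'⊕ipad) ∥ m = 9d 6c 41 7d 36 36 ∥ bb 9d c7 05 9b.
Inner hash: sum = 157+108+65+125+54+54+187+157+199+5+155 = 1266; mod 256 = 242 → f2.
Outer input = (K'⊕opad) ∥ inner = f7 06 2b 17 5c 5c ∥ f2.
Outer hash (tag): sum = 247+6+43+23+92+92+242 = 745; mod 256 = 233 → e9.

e9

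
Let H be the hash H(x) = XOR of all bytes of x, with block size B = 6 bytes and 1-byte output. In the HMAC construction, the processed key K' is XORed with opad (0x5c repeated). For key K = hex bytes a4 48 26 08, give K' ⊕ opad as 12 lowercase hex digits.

Key hex bytes a4 48 26 08 is 4 bytes ≤ B = 6; zero-pad to 6 bytes: K' = a4 48 26 08 00 00.
XOR each byte with 0x5c: a4⊕5c=f8, 48⊕5c=14, 26⊕5c=7a, 08⊕5c=54, 00⊕5c=5c, 00⊕5c=5c.

f8147a545c5c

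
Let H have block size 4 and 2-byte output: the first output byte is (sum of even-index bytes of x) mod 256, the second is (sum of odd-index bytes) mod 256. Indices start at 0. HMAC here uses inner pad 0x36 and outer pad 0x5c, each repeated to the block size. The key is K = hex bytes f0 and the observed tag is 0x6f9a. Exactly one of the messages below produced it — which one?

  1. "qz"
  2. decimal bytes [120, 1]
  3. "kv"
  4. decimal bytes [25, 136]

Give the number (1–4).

Key hex bytes f0 is 1 byte ≤ B = 4; zero-pad to 4 bytes: K' = f0 00 00 00.
K' ⊕ ipad = c6 36 36 36; K' ⊕ opad = ac 5c 5c 5c.
m1: inner = H(c6 36 36 36 71 7a) = 6d e6; tag = H(ac 5c 5c 5c 6d e6) = 759e
m2: inner = H(c6 36 36 36 78 01) = 74 6d; tag = H(ac 5c 5c 5c 74 6d) = 7c25
m3: inner = H(c6 36 36 36 6b 76) = 67 e2; tag = H(ac 5c 5c 5c 67 e2) = 6f9a ← matches
m4: inner = H(c6 36 36 36 19 88) = 15 f4; tag = H(ac 5c 5c 5c 15 f4) = 1dac

3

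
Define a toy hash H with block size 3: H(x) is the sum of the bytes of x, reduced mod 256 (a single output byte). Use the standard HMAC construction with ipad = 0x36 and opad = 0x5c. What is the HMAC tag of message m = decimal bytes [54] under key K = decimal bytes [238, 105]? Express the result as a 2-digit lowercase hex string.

Key decimal bytes [238, 105] = ee 69 is 2 bytes ≤ B = 3; zero-pad to 3 bytes: K' = ee 69 00.
K' ⊕ ipad = d8 5f 36.  K' ⊕ opad = b2 35 5c.
Inner input = (K'⊕ipad) ∥ m = d8 5f 36 ∥ 36.
Inner hash: sum = 216+95+54+54 = 419; mod 256 = 163 → a3.
Outer input = (K'⊕opad) ∥ inner = b2 35 5c ∥ a3.
Outer hash (tag): sum = 178+53+92+163 = 486; mod 256 = 230 → e6.

e6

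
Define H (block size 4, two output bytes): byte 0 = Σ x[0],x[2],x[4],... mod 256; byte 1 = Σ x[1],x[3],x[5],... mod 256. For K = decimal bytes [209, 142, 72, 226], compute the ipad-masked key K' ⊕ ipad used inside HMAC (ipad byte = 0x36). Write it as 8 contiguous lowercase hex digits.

Key decimal bytes [209, 142, 72, 226] = d1 8e 48 e2 is exactly B = 4 bytes: K' = d1 8e 48 e2.
XOR each byte with 0x36: d1⊕36=e7, 8e⊕36=b8, 48⊕36=7e, e2⊕36=d4.

e7b87ed4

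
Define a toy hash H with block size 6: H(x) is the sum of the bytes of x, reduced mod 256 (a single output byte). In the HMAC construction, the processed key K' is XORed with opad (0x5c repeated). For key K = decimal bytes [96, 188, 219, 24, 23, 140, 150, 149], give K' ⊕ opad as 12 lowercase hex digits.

815c5c5c5c5c

Key decimal bytes [96, 188, 219, 24, 23, 140, 150, 149] = 60 bc db 18 17 8c 96 95 is 8 bytes > B = 6, so hash it first: H(key) = dd, then zero-pad to 6 bytes: K' = dd 00 00 00 00 00.
XOR each byte with 0x5c: dd⊕5c=81, 00⊕5c=5c, 00⊕5c=5c, 00⊕5c=5c, 00⊕5c=5c, 00⊕5c=5c.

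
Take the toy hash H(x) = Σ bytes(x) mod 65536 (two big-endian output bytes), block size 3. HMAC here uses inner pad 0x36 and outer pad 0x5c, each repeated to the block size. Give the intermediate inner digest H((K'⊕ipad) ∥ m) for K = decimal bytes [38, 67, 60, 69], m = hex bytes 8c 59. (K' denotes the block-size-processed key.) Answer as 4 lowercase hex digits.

022d

Key decimal bytes [38, 67, 60, 69] = 26 43 3c 45 is 4 bytes > B = 3, so hash it first: H(key) = 00 ea, then zero-pad to 3 bytes: K' = 00 ea 00.
K' ⊕ ipad = 36 dc 36.
Inner input = 36 dc 36 ∥ 8c 59.
Inner hash: sum = 54+220+54+140+89 = 557 → 02 2d.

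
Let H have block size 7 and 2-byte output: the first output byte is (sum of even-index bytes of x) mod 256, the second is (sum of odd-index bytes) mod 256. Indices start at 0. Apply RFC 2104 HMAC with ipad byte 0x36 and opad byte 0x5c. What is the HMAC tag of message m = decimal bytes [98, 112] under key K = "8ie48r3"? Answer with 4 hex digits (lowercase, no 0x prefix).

Key "8ie48r3" = 38 69 65 34 38 72 33 is exactly B = 7 bytes: K' = 38 69 65 34 38 72 33.
K' ⊕ ipad = 0e 5f 53 02 0e 44 05.  K' ⊕ opad = 64 35 39 68 64 2e 6f.
Inner input = (K'⊕ipad) ∥ m = 0e 5f 53 02 0e 44 05 ∥ 62 70.
Inner hash: even-index sum = 228 mod 256 = 228; odd-index sum = 263 mod 256 = 7 → e4 07.
Outer input = (K'⊕opad) ∥ inner = 64 35 39 68 64 2e 6f ∥ e4 07.
Outer hash (tag): even-index sum = 375 mod 256 = 119; odd-index sum = 431 mod 256 = 175 → 77 af.

77af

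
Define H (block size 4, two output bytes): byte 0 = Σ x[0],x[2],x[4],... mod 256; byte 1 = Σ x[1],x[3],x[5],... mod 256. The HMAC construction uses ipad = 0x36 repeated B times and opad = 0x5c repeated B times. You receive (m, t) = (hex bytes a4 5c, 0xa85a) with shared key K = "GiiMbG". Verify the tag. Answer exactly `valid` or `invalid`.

Key "GiiMbG" = 47 69 69 4d 62 47 is 6 bytes > B = 4, so hash it first: H(key) = 12 fd, then zero-pad to 4 bytes: K' = 12 fd 00 00.
K' ⊕ ipad = 24 cb 36 36; K' ⊕ opad = 4e a1 5c 5c.
Inner hash: even-index sum = 254 mod 256 = 254; odd-index sum = 349 mod 256 = 93 → fe 5d.
Outer hash (recomputed tag): even-index sum = 424 mod 256 = 168; odd-index sum = 346 mod 256 = 90 → a8 5a.
Recomputed tag = a85a; claimed = a85a → match.

valid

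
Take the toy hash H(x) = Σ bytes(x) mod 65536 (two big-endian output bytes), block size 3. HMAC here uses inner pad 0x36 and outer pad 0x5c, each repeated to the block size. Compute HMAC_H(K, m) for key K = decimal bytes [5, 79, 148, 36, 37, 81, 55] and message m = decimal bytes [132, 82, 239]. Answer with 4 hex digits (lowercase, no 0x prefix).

Key decimal bytes [5, 79, 148, 36, 37, 81, 55] = 05 4f 94 24 25 51 37 is 7 bytes > B = 3, so hash it first: H(key) = 01 b9, then zero-pad to 3 bytes: K' = 01 b9 00.
K' ⊕ ipad = 37 8f 36.  K' ⊕ opad = 5d e5 5c.
Inner input = (K'⊕ipad) ∥ m = 37 8f 36 ∥ 84 52 ef.
Inner hash: sum = 55+143+54+132+82+239 = 705 → 02 c1.
Outer input = (K'⊕opad) ∥ inner = 5d e5 5c ∥ 02 c1.
Outer hash (tag): sum = 93+229+92+2+193 = 609 → 02 61.

0261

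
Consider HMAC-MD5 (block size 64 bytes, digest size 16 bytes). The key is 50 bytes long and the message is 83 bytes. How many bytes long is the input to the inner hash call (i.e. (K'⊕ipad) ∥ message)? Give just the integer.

147

Key is 50 ≤ 64 bytes, zero-padded: |K'| = 64.
Inner input = (K'⊕ipad) ∥ m → 64 + 83 = 147 bytes.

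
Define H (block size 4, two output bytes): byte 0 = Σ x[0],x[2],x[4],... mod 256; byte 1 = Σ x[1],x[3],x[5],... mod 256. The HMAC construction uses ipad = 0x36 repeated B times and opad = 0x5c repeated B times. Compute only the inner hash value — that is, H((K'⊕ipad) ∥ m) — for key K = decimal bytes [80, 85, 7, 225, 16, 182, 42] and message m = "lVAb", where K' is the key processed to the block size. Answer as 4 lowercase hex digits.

Key decimal bytes [80, 85, 7, 225, 16, 182, 42] = 50 55 07 e1 10 b6 2a is 7 bytes > B = 4, so hash it first: H(key) = 91 ec, then zero-pad to 4 bytes: K' = 91 ec 00 00.
K' ⊕ ipad = a7 da 36 36.
Inner input = a7 da 36 36 ∥ 6c 56 41 62.
Inner hash: even-index sum = 394 mod 256 = 138; odd-index sum = 456 mod 256 = 200 → 8a c8.

8ac8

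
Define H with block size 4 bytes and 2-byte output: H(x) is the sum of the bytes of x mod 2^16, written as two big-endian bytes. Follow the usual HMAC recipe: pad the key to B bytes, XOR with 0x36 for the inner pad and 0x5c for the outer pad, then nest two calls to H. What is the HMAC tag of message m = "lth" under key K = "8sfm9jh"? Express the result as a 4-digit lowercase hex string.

Key "8sfm9jh" = 38 73 66 6d 39 6a 68 is 7 bytes > B = 4, so hash it first: H(key) = 02 89, then zero-pad to 4 bytes: K' = 02 89 00 00.
K' ⊕ ipad = 34 bf 36 36.  K' ⊕ opad = 5e d5 5c 5c.
Inner input = (K'⊕ipad) ∥ m = 34 bf 36 36 ∥ 6c 74 68.
Inner hash: sum = 52+191+54+54+108+116+104 = 679 → 02 a7.
Outer input = (K'⊕opad) ∥ inner = 5e d5 5c 5c ∥ 02 a7.
Outer hash (tag): sum = 94+213+92+92+2+167 = 660 → 02 94.

0294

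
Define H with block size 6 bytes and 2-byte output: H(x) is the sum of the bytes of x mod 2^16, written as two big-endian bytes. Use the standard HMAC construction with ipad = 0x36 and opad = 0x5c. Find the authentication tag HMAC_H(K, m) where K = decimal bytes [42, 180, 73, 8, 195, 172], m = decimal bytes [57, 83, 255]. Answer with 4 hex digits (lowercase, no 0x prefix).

03cf

Key decimal bytes [42, 180, 73, 8, 195, 172] = 2a b4 49 08 c3 ac is exactly B = 6 bytes: K' = 2a b4 49 08 c3 ac.
K' ⊕ ipad = 1c 82 7f 3e f5 9a.  K' ⊕ opad = 76 e8 15 54 9f f0.
Inner input = (K'⊕ipad) ∥ m = 1c 82 7f 3e f5 9a ∥ 39 53 ff.
Inner hash: sum = 28+130+127+62+245+154+57+83+255 = 1141 → 04 75.
Outer input = (K'⊕opad) ∥ inner = 76 e8 15 54 9f f0 ∥ 04 75.
Outer hash (tag): sum = 118+232+21+84+159+240+4+117 = 975 → 03 cf.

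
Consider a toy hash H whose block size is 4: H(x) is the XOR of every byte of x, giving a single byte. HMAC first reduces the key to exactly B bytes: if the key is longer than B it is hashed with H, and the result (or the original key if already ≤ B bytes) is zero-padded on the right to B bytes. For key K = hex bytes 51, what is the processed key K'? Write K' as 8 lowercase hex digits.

Key hex bytes 51 is 1 byte ≤ B = 4; zero-pad to 4 bytes: K' = 51 00 00 00.

51000000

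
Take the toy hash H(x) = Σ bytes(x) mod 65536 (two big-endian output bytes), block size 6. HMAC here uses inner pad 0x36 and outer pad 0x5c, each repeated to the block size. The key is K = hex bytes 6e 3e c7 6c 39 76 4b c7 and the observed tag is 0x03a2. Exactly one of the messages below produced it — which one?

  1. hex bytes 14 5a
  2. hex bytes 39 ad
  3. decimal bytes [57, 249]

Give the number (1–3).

3

Key hex bytes 6e 3e c7 6c 39 76 4b c7 is 8 bytes > B = 6, so hash it first: H(key) = 03 a0, then zero-pad to 6 bytes: K' = 03 a0 00 00 00 00.
K' ⊕ ipad = 35 96 36 36 36 36; K' ⊕ opad = 5f fc 5c 5c 5c 5c.
m1: inner = H(35 96 36 36 36 36 14 5a) = 02 11; tag = H(5f fc 5c 5c 5c 5c 02 11) = 02de
m2: inner = H(35 96 36 36 36 36 39 ad) = 02 89; tag = H(5f fc 5c 5c 5c 5c 02 89) = 0356
m3: inner = H(35 96 36 36 36 36 39 f9) = 02 d5; tag = H(5f fc 5c 5c 5c 5c 02 d5) = 03a2 ← matches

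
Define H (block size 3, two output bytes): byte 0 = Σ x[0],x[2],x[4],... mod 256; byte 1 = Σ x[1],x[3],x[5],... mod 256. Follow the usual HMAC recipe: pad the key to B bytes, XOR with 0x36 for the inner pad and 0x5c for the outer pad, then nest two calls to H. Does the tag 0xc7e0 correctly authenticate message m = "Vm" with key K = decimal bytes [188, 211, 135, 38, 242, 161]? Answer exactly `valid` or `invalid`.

Key decimal bytes [188, 211, 135, 38, 242, 161] = bc d3 87 26 f2 a1 is 6 bytes > B = 3, so hash it first: H(key) = 35 9a, then zero-pad to 3 bytes: K' = 35 9a 00.
K' ⊕ ipad = 03 ac 36; K' ⊕ opad = 69 c6 5c.
Inner hash: even-index sum = 166 mod 256 = 166; odd-index sum = 258 mod 256 = 2 → a6 02.
Outer hash (recomputed tag): even-index sum = 199 mod 256 = 199; odd-index sum = 364 mod 256 = 108 → c7 6c.
Recomputed tag = c76c; claimed = c7e0 → mismatch.

invalid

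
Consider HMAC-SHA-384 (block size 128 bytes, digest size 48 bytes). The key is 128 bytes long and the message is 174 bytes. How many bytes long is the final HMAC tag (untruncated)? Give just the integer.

The tag is one SHA-384 digest: 48 bytes.

48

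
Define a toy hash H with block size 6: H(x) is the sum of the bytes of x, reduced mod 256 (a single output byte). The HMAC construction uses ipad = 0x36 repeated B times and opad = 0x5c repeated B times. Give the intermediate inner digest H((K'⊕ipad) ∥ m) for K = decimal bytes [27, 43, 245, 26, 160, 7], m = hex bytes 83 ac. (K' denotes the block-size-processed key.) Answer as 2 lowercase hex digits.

Key decimal bytes [27, 43, 245, 26, 160, 7] = 1b 2b f5 1a a0 07 is exactly B = 6 bytes: K' = 1b 2b f5 1a a0 07.
K' ⊕ ipad = 2d 1d c3 2c 96 31.
Inner input = 2d 1d c3 2c 96 31 ∥ 83 ac.
Inner hash: sum = 45+29+195+44+150+49+131+172 = 815; mod 256 = 47 → 2f.

2f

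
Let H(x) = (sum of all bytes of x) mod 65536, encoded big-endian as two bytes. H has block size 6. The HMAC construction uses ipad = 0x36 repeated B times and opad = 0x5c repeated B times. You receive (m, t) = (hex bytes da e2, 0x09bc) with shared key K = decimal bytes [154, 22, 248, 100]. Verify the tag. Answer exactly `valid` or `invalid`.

Key decimal bytes [154, 22, 248, 100] = 9a 16 f8 64 is 4 bytes ≤ B = 6; zero-pad to 6 bytes: K' = 9a 16 f8 64 00 00.
K' ⊕ ipad = ac 20 ce 52 36 36; K' ⊕ opad = c6 4a a4 38 5c 5c.
Inner hash: sum = 172+32+206+82+54+54+218+226 = 1044 → 04 14.
Outer hash (recomputed tag): sum = 198+74+164+56+92+92+4+20 = 700 → 02 bc.
Recomputed tag = 02bc; claimed = 09bc → mismatch.

invalid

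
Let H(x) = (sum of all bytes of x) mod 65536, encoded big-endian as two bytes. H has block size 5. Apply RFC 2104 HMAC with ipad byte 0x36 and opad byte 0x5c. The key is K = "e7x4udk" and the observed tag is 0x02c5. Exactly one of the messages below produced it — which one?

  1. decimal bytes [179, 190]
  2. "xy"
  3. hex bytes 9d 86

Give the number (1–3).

Key "e7x4udk" = 65 37 78 34 75 64 6b is 7 bytes > B = 5, so hash it first: H(key) = 02 8c, then zero-pad to 5 bytes: K' = 02 8c 00 00 00.
K' ⊕ ipad = 34 ba 36 36 36; K' ⊕ opad = 5e d0 5c 5c 5c.
m1: inner = H(34 ba 36 36 36 b3 be) = 03 01; tag = H(5e d0 5c 5c 5c 03 01) = 0246
m2: inner = H(34 ba 36 36 36 78 79) = 02 81; tag = H(5e d0 5c 5c 5c 02 81) = 02c5 ← matches
m3: inner = H(34 ba 36 36 36 9d 86) = 02 b3; tag = H(5e d0 5c 5c 5c 02 b3) = 02f7

2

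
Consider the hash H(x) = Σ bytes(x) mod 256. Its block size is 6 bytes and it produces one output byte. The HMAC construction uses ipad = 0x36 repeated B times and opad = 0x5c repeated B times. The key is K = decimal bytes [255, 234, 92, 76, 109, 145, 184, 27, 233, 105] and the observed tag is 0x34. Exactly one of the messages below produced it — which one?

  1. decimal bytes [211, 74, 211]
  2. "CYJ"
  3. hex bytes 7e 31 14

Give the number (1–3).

1

Key decimal bytes [255, 234, 92, 76, 109, 145, 184, 27, 233, 105] = ff ea 5c 4c 6d 91 b8 1b e9 69 is 10 bytes > B = 6, so hash it first: H(key) = b4, then zero-pad to 6 bytes: K' = b4 00 00 00 00 00.
K' ⊕ ipad = 82 36 36 36 36 36; K' ⊕ opad = e8 5c 5c 5c 5c 5c.
m1: inner = H(82 36 36 36 36 36 d3 4a d3) = 80; tag = H(e8 5c 5c 5c 5c 5c 80) = 34 ← matches
m2: inner = H(82 36 36 36 36 36 43 59 4a) = 76; tag = H(e8 5c 5c 5c 5c 5c 76) = 2a
m3: inner = H(82 36 36 36 36 36 7e 31 14) = 53; tag = H(e8 5c 5c 5c 5c 5c 53) = 07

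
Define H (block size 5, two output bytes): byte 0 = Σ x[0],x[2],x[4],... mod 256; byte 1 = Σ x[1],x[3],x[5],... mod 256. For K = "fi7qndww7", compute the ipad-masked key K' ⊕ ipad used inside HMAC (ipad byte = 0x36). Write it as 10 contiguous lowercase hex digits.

8f83363636

Key "fi7qndww7" = 66 69 37 71 6e 64 77 77 37 is 9 bytes > B = 5, so hash it first: H(key) = b9 b5, then zero-pad to 5 bytes: K' = b9 b5 00 00 00.
XOR each byte with 0x36: b9⊕36=8f, b5⊕36=83, 00⊕36=36, 00⊕36=36, 00⊕36=36.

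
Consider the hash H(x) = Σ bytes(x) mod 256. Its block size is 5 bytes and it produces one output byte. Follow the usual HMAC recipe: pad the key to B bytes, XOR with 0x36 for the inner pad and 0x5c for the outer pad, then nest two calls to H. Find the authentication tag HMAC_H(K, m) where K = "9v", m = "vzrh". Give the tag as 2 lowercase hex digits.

5e

Key "9v" = 39 76 is 2 bytes ≤ B = 5; zero-pad to 5 bytes: K' = 39 76 00 00 00.
K' ⊕ ipad = 0f 40 36 36 36.  K' ⊕ opad = 65 2a 5c 5c 5c.
Inner input = (K'⊕ipad) ∥ m = 0f 40 36 36 36 ∥ 76 7a 72 68.
Inner hash: sum = 15+64+54+54+54+118+122+114+104 = 699; mod 256 = 187 → bb.
Outer input = (K'⊕opad) ∥ inner = 65 2a 5c 5c 5c ∥ bb.
Outer hash (tag): sum = 101+42+92+92+92+187 = 606; mod 256 = 94 → 5e.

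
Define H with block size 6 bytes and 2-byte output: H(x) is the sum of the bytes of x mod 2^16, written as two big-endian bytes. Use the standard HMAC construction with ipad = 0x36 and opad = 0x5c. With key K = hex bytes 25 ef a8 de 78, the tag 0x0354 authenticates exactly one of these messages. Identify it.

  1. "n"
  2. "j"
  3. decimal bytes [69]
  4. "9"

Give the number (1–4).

4

Key hex bytes 25 ef a8 de 78 is 5 bytes ≤ B = 6; zero-pad to 6 bytes: K' = 25 ef a8 de 78 00.
K' ⊕ ipad = 13 d9 9e e8 4e 36; K' ⊕ opad = 79 b3 f4 82 24 5c.
m1: inner = H(13 d9 9e e8 4e 36 6e) = 03 64; tag = H(79 b3 f4 82 24 5c 03 64) = 0389
m2: inner = H(13 d9 9e e8 4e 36 6a) = 03 60; tag = H(79 b3 f4 82 24 5c 03 60) = 0385
m3: inner = H(13 d9 9e e8 4e 36 45) = 03 3b; tag = H(79 b3 f4 82 24 5c 03 3b) = 0360
m4: inner = H(13 d9 9e e8 4e 36 39) = 03 2f; tag = H(79 b3 f4 82 24 5c 03 2f) = 0354 ← matches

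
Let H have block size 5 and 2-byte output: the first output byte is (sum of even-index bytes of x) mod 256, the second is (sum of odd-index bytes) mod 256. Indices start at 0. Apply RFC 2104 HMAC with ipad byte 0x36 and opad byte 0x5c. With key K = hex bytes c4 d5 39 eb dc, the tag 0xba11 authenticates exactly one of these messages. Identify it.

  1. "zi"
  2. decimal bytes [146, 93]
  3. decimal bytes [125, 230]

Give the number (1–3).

3

Key hex bytes c4 d5 39 eb dc is exactly B = 5 bytes: K' = c4 d5 39 eb dc.
K' ⊕ ipad = f2 e3 0f dd ea; K' ⊕ opad = 98 89 65 b7 80.
m1: inner = H(f2 e3 0f dd ea 7a 69) = 54 3a; tag = H(98 89 65 b7 80 54 3a) = b794
m2: inner = H(f2 e3 0f dd ea 92 5d) = 48 52; tag = H(98 89 65 b7 80 48 52) = cf88
m3: inner = H(f2 e3 0f dd ea 7d e6) = d1 3d; tag = H(98 89 65 b7 80 d1 3d) = ba11 ← matches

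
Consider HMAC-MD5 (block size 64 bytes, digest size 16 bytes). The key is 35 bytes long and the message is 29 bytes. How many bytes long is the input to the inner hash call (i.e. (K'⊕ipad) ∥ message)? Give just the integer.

Key is 35 ≤ 64 bytes, zero-padded: |K'| = 64.
Inner input = (K'⊕ipad) ∥ m → 64 + 29 = 93 bytes.

93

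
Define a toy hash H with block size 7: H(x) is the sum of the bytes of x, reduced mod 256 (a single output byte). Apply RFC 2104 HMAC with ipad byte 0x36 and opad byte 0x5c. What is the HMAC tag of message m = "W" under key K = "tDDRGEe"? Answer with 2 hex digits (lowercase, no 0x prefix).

Key "tDDRGEe" = 74 44 44 52 47 45 65 is exactly B = 7 bytes: K' = 74 44 44 52 47 45 65.
K' ⊕ ipad = 42 72 72 64 71 73 53.  K' ⊕ opad = 28 18 18 0e 1b 19 39.
Inner input = (K'⊕ipad) ∥ m = 42 72 72 64 71 73 53 ∥ 57.
Inner hash: sum = 66+114+114+100+113+115+83+87 = 792; mod 256 = 24 → 18.
Outer input = (K'⊕opad) ∥ inner = 28 18 18 0e 1b 19 39 ∥ 18.
Outer hash (tag): sum = 40+24+24+14+27+25+57+24 = 235 → eb.

eb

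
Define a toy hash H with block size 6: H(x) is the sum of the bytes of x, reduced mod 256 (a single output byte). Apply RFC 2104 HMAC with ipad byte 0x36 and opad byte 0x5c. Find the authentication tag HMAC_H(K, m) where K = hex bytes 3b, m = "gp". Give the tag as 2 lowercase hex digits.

Key hex bytes 3b is 1 byte ≤ B = 6; zero-pad to 6 bytes: K' = 3b 00 00 00 00 00.
K' ⊕ ipad = 0d 36 36 36 36 36.  K' ⊕ opad = 67 5c 5c 5c 5c 5c.
Inner input = (K'⊕ipad) ∥ m = 0d 36 36 36 36 36 ∥ 67 70.
Inner hash: sum = 13+54+54+54+54+54+103+112 = 498; mod 256 = 242 → f2.
Outer input = (K'⊕opad) ∥ inner = 67 5c 5c 5c 5c 5c ∥ f2.
Outer hash (tag): sum = 103+92+92+92+92+92+242 = 805; mod 256 = 37 → 25.

25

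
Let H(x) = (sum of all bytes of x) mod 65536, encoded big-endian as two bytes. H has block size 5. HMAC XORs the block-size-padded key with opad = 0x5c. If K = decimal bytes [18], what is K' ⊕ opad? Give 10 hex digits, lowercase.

4e5c5c5c5c

Key decimal bytes [18] = 12 is 1 byte ≤ B = 5; zero-pad to 5 bytes: K' = 12 00 00 00 00.
XOR each byte with 0x5c: 12⊕5c=4e, 00⊕5c=5c, 00⊕5c=5c, 00⊕5c=5c, 00⊕5c=5c.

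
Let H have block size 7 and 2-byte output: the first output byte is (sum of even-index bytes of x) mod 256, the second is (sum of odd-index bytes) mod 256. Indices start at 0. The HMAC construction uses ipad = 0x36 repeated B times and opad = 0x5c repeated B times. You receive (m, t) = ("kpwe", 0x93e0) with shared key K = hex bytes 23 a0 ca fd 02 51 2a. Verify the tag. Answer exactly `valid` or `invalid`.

valid

Key hex bytes 23 a0 ca fd 02 51 2a is exactly B = 7 bytes: K' = 23 a0 ca fd 02 51 2a.
K' ⊕ ipad = 15 96 fc cb 34 67 1c; K' ⊕ opad = 7f fc 96 a1 5e 0d 76.
Inner hash: even-index sum = 566 mod 256 = 54; odd-index sum = 682 mod 256 = 170 → 36 aa.
Outer hash (recomputed tag): even-index sum = 659 mod 256 = 147; odd-index sum = 480 mod 256 = 224 → 93 e0.
Recomputed tag = 93e0; claimed = 93e0 → match.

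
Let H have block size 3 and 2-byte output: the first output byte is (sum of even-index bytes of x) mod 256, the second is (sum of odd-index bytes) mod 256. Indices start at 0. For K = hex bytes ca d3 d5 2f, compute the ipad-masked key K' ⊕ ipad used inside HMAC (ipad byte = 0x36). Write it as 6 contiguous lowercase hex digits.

Key hex bytes ca d3 d5 2f is 4 bytes > B = 3, so hash it first: H(key) = 9f 02, then zero-pad to 3 bytes: K' = 9f 02 00.
XOR each byte with 0x36: 9f⊕36=a9, 02⊕36=34, 00⊕36=36.

a93436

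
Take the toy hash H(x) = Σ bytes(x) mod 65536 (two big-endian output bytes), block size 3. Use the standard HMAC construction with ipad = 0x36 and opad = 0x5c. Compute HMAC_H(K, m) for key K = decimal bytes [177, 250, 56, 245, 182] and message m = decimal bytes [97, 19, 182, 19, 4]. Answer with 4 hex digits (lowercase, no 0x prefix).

01f3

Key decimal bytes [177, 250, 56, 245, 182] = b1 fa 38 f5 b6 is 5 bytes > B = 3, so hash it first: H(key) = 03 8e, then zero-pad to 3 bytes: K' = 03 8e 00.
K' ⊕ ipad = 35 b8 36.  K' ⊕ opad = 5f d2 5c.
Inner input = (K'⊕ipad) ∥ m = 35 b8 36 ∥ 61 13 b6 13 04.
Inner hash: sum = 53+184+54+97+19+182+19+4 = 612 → 02 64.
Outer input = (K'⊕opad) ∥ inner = 5f d2 5c ∥ 02 64.
Outer hash (tag): sum = 95+210+92+2+100 = 499 → 01 f3.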